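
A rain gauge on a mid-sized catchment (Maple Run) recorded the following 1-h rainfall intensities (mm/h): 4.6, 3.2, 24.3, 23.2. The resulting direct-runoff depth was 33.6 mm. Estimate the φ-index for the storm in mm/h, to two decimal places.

Only the 2 blocks with intensity above φ contribute runoff: 24.3, 23.2 mm/h.
Σ(I−φ)·Δt = d  ⇒  (24.3+23.2 − 2φ)·1 = 33.6
φ = (47.50 − 33.6/1) / 2 = 6.95 mm/h.

φ ≈ 6.95 mm/h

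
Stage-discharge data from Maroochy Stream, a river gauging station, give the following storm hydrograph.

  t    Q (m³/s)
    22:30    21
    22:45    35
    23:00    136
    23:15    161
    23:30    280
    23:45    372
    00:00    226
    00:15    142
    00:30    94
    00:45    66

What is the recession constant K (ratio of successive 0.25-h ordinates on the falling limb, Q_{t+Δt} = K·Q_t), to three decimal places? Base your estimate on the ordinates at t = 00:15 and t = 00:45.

Using the recession-limb readings at t = 00:15 and t = 00:45: Q falls from 142 to 66 m³/s over 2 intervals.
K = (Q₂/Q₁)^(1/2) = (66/142)^(1/2) = 0.682.

K ≈ 0.682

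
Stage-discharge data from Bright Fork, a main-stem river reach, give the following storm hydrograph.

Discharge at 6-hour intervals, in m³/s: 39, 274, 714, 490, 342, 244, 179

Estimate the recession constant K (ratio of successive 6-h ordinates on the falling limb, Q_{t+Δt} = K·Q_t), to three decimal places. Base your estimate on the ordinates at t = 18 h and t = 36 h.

Using the recession-limb readings at t = 18 h and t = 36 h: Q falls from 490 to 179 m³/s over 3 intervals.
K = (Q₂/Q₁)^(1/3) = (179/490)^(1/3) = 0.715.

K ≈ 0.715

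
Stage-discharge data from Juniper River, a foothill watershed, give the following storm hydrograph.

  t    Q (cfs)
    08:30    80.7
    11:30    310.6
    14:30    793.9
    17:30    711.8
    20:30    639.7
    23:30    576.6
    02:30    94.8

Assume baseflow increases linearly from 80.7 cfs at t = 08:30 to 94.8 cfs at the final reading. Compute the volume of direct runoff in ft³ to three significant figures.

V ≈ 2.80 × 10^7 ft³

Direct-runoff ordinates (Q − Q_b): 0.00, 227.55, 708.50, 624.05, 549.60, 484.15, 0.00 cfs.
ΣQ_DR = 2594 cfs.
With Δt = 3 h = 10800 s, V = ΣQ_DR · Δt = 2594 × 10800 = 2.80 × 10^7 ft³.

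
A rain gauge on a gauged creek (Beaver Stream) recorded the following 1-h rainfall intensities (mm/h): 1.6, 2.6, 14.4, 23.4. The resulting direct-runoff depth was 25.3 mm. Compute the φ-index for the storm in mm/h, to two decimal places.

φ ≈ 6.25 mm/h

Only the 2 blocks with intensity above φ contribute runoff: 14.4, 23.4 mm/h.
Σ(I−φ)·Δt = d  ⇒  (14.4+23.4 − 2φ)·1 = 25.3
φ = (37.80 − 25.3/1) / 2 = 6.25 mm/h.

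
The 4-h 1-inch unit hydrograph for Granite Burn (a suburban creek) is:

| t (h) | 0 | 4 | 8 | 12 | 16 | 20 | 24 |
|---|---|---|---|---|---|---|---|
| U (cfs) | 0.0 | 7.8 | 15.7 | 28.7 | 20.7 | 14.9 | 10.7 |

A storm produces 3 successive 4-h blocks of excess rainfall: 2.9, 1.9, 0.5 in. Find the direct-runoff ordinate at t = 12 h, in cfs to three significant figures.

Q ≈ 117 cfs

By discrete convolution, Q_j = Σ (P_i / 1 in) · U_{j−i}.
At t = 12 h (j=3): Q = (2.9/1)·28.7 + (1.9/1)·15.7 + (0.5/1)·7.8 = 117 cfs.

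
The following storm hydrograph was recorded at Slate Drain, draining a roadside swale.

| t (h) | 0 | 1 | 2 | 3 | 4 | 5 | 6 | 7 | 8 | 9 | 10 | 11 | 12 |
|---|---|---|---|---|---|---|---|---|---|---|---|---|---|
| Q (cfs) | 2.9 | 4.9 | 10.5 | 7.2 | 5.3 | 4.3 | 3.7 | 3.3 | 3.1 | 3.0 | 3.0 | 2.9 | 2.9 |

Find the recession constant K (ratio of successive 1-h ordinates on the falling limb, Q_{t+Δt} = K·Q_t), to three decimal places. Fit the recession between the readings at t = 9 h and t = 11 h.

Using the recession-limb readings at t = 9 h and t = 11 h: Q falls from 3.0 to 2.9 cfs over 2 intervals.
K = (Q₂/Q₁)^(1/2) = (2.9/3.0)^(1/2) = 0.983.

K ≈ 0.983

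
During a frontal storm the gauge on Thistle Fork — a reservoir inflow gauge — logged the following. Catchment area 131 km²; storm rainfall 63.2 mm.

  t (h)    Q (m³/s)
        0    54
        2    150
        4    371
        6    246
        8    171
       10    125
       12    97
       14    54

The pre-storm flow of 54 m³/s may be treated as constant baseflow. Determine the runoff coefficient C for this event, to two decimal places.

ΣQ_DR = 836.0 m³/s; V = ΣQ_DR·Δt = 6.019 × 10^6 m³.
Runoff depth d = V / A = 45.95 mm.
C = d / P = 45.95 / 63.2 = 0.73.

C ≈ 0.73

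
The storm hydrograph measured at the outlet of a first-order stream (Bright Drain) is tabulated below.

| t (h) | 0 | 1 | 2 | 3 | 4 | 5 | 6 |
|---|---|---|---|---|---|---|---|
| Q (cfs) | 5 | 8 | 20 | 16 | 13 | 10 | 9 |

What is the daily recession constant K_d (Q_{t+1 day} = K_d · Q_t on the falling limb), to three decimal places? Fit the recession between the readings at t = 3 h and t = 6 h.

Between t = 3 h and t = 6 h the flow falls from 16 to 9 cfs over 3×1 h = 3 h.
Per-interval ratio K = (9/16)^(1/3) = 0.8255; K_d = K^(24/1) = 0.010.

K_d ≈ 0.010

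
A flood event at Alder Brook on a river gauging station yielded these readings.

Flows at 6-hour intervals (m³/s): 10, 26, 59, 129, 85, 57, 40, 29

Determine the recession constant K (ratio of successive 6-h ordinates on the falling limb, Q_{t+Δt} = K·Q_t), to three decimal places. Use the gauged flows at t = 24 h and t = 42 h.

Using the recession-limb readings at t = 24 h and t = 42 h: Q falls from 85 to 29 m³/s over 3 intervals.
K = (Q₂/Q₁)^(1/3) = (29/85)^(1/3) = 0.699.

K ≈ 0.699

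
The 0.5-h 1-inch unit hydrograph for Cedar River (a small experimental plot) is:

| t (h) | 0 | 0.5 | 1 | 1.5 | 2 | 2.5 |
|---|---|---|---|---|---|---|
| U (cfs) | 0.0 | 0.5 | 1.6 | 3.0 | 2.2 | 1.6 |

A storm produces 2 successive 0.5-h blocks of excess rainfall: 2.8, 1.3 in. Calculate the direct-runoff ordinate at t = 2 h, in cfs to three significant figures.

By discrete convolution, Q_j = Σ (P_i / 1 in) · U_{j−i}.
At t = 2 h (j=4): Q = (2.8/1)·2.2 + (1.3/1)·3.0 = 10.1 cfs.

Q ≈ 10.1 cfs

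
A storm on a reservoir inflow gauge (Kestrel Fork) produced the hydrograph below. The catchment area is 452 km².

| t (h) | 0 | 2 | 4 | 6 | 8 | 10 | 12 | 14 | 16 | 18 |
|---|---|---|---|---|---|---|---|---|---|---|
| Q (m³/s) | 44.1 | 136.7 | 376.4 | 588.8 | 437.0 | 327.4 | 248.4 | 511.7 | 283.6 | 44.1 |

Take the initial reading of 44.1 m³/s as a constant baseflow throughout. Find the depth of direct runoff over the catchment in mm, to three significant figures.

d ≈ 40.7 mm

Direct runoff: 0.0, 92.6, 332.3, 544.7, 392.9, 283.3, 204.3, 467.6, 239.5, 0.0 m³/s; ΣQ_DR = 2557 m³/s.
V = ΣQ_DR · Δt = 2557 × 7200 s = 1.841 × 10^7 m³.
Over A = 452 km², depth = V / A = 40.7 mm.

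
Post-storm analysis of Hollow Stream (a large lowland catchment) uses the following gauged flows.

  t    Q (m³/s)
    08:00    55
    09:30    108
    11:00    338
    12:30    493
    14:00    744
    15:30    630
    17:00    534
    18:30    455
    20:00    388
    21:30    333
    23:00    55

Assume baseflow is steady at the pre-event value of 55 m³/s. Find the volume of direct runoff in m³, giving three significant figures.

V ≈ 1.91 × 10^7 m³

Direct-runoff ordinates (Q − Q_b): 0.0, 53.0, 283.0, 438.0, 689.0, 575.0, 479.0, 400.0, 333.0, 278.0, 0.0 m³/s.
ΣQ_DR = 3528 m³/s.
With Δt = 1.5 h = 5400 s, V = ΣQ_DR · Δt = 3528 × 5400 = 1.91 × 10^7 m³.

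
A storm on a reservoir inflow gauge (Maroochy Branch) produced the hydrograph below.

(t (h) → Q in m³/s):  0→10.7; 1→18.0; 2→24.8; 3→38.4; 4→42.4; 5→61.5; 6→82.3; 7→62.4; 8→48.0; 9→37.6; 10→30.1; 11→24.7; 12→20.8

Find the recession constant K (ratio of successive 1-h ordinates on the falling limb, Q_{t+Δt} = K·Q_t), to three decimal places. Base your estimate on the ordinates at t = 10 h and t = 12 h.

K ≈ 0.831

Using the recession-limb readings at t = 10 h and t = 12 h: Q falls from 30.1 to 20.8 m³/s over 2 intervals.
K = (Q₂/Q₁)^(1/2) = (20.8/30.1)^(1/2) = 0.831.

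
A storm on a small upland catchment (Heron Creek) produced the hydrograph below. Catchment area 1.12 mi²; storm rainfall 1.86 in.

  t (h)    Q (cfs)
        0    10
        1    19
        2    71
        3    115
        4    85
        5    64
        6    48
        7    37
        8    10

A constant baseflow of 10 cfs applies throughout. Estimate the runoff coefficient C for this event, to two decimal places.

ΣQ_DR = 369.0 cfs; V = ΣQ_DR·Δt = 1.328 × 10^6 ft³.
Runoff depth d = V / A = 0.5105 in.
C = d / P = 0.5105 / 1.86 = 0.27.

C ≈ 0.27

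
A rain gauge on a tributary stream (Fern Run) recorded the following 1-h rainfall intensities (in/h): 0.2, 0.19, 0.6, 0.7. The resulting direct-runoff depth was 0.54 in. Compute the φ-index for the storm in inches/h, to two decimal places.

Only the 2 blocks with intensity above φ contribute runoff: 0.6, 0.7 in/h.
Σ(I−φ)·Δt = d  ⇒  (0.6+0.7 − 2φ)·1 = 0.54
φ = (1.300 − 0.54/1) / 2 = 0.38 in/h.

φ ≈ 0.38 in/h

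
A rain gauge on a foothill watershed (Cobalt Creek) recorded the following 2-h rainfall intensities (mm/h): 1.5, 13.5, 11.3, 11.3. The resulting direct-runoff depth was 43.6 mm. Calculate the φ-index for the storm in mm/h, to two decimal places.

Only the 3 blocks with intensity above φ contribute runoff: 13.5, 11.3, 11.3 mm/h.
Σ(I−φ)·Δt = d  ⇒  (13.5+11.3+11.3 − 3φ)·2 = 43.6
φ = (36.10 − 43.6/2) / 3 = 4.77 mm/h.

φ ≈ 4.77 mm/h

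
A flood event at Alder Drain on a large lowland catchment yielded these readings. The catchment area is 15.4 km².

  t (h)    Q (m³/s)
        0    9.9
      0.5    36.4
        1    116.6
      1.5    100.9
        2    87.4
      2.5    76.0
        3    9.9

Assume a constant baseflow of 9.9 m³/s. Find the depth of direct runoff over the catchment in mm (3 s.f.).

Direct runoff: 0.0, 26.5, 106.7, 91.0, 77.5, 66.1, 0.0 m³/s; ΣQ_DR = 367.8 m³/s.
V = ΣQ_DR · Δt = 367.8 × 1800 s = 6.620 × 10^5 m³.
Over A = 15.4 km², depth = V / A = 43.0 mm.

d ≈ 43.0 mm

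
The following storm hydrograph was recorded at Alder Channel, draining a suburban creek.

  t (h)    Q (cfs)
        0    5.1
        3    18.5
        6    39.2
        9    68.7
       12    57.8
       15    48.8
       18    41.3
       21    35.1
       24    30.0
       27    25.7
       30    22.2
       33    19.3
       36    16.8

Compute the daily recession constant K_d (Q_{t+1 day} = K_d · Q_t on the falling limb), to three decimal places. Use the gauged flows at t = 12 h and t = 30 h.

K_d ≈ 0.279

Between t = 12 h and t = 30 h the flow falls from 57.8 to 22.2 cfs over 6×3 h = 18 h.
Per-interval ratio K = (22.2/57.8)^(1/6) = 0.8526; K_d = K^(24/3) = 0.279.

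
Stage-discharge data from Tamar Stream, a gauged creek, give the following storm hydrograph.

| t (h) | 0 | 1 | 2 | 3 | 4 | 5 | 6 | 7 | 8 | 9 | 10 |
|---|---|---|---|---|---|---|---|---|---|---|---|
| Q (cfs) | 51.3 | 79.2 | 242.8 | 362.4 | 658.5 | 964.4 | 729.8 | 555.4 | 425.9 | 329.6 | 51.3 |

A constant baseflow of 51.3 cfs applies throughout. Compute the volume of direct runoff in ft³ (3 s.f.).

Direct-runoff ordinates (Q − Q_b): 0.0, 27.9, 191.5, 311.1, 607.2, 913.1, 678.5, 504.1, 374.6, 278.3, 0.0 cfs.
ΣQ_DR = 3886 cfs.
With Δt = 1 h = 3600 s, V = ΣQ_DR · Δt = 3886 × 3600 = 1.40 × 10^7 ft³.

V ≈ 1.40 × 10^7 ft³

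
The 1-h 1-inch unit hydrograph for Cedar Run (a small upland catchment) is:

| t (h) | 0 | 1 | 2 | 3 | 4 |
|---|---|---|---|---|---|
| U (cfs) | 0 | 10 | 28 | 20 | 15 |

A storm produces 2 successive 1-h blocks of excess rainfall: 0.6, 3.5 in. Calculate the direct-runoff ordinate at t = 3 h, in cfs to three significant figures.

Q ≈ 110 cfs

By discrete convolution, Q_j = Σ (P_i / 1 in) · U_{j−i}.
At t = 3 h (j=3): Q = (0.6/1)·20 + (3.5/1)·28 = 110 cfs.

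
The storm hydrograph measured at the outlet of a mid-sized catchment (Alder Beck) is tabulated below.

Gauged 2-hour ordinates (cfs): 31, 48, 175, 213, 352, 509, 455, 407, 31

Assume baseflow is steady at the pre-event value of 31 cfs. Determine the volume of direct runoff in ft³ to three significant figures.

V ≈ 1.40 × 10^7 ft³

Direct-runoff ordinates (Q − Q_b): 0.0, 17.0, 144.0, 182.0, 321.0, 478.0, 424.0, 376.0, 0.0 cfs.
ΣQ_DR = 1942 cfs.
With Δt = 2 h = 7200 s, V = ΣQ_DR · Δt = 1942 × 7200 = 1.40 × 10^7 ft³.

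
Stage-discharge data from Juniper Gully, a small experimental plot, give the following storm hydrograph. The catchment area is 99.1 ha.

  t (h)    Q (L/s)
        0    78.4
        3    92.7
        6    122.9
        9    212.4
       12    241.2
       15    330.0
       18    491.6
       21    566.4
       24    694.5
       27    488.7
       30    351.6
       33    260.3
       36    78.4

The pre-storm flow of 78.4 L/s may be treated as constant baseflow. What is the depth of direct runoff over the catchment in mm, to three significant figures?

d ≈ 32.6 mm

Direct runoff: 0.0, 14.3, 44.5, 134.0, 162.8, 251.6, 413.2, 488.0, 616.1, 410.3, 273.2, 181.9, 0.0 L/s; ΣQ_DR = 2990 L/s.
V = ΣQ_DR · Δt = 2990 × 10800 s = 3.229 × 10^7 L.
Over A = 99.1 ha, depth = V / A = 32.6 mm.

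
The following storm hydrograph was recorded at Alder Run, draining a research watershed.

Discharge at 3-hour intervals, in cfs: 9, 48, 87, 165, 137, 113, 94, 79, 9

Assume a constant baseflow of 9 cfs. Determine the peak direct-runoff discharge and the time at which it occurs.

Subtracting baseflow gives direct-runoff ordinates: 0.0, 39.0, 78.0, 156.0, 128.0, 104.0, 85.0, 70.0, 0.0 cfs.
The maximum is 156.0 cfs, occurring at the reading for t = 9 h.

Q_p = 156.0 cfs at t = 9 h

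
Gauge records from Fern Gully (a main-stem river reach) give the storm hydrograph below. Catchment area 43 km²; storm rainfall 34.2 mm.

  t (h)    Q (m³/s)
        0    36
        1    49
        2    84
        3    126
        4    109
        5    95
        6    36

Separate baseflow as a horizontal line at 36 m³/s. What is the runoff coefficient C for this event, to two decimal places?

ΣQ_DR = 283.0 m³/s; V = ΣQ_DR·Δt = 1.019 × 10^6 m³.
Runoff depth d = V / A = 23.69 mm.
C = d / P = 23.69 / 34.2 = 0.69.

C ≈ 0.69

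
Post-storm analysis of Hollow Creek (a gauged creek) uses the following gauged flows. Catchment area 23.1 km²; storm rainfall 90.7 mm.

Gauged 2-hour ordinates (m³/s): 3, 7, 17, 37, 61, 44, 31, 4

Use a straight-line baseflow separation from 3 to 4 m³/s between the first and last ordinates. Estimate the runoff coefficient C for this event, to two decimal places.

C ≈ 0.60

ΣQ_DR = 176.0 m³/s; V = ΣQ_DR·Δt = 1.267 × 10^6 m³.
Runoff depth d = V / A = 54.86 mm.
C = d / P = 54.86 / 90.7 = 0.60.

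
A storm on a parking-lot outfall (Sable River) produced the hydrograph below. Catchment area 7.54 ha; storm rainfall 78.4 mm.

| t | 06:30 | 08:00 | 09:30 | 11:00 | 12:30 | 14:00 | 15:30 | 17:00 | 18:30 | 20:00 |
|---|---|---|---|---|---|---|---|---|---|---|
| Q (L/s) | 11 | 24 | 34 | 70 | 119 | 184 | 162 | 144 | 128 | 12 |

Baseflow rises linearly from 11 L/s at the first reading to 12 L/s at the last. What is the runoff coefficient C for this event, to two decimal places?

ΣQ_DR = 773.0 L/s; V = ΣQ_DR·Δt = 4.174 × 10^6 L.
Runoff depth d = V / A = 55.36 mm.
C = d / P = 55.36 / 78.4 = 0.71.

C ≈ 0.71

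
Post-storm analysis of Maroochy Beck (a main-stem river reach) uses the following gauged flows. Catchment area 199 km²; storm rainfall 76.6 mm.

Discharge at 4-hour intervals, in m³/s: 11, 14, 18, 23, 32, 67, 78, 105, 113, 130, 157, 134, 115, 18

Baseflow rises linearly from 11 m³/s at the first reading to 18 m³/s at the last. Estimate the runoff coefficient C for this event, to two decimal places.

C ≈ 0.77

ΣQ_DR = 812.0 m³/s; V = ΣQ_DR·Δt = 1.169 × 10^7 m³.
Runoff depth d = V / A = 58.76 mm.
C = d / P = 58.76 / 76.6 = 0.77.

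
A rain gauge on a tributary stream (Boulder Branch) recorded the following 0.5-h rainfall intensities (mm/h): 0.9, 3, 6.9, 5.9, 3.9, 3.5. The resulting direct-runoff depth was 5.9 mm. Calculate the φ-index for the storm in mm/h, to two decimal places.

φ ≈ 2.28 mm/h

Only the 5 blocks with intensity above φ contribute runoff: 3, 6.9, 5.9, 3.9, 3.5 mm/h.
Σ(I−φ)·Δt = d  ⇒  (3+6.9+5.9+3.9+3.5 − 5φ)·0.5 = 5.9
φ = (23.20 − 5.9/0.5) / 5 = 2.28 mm/h.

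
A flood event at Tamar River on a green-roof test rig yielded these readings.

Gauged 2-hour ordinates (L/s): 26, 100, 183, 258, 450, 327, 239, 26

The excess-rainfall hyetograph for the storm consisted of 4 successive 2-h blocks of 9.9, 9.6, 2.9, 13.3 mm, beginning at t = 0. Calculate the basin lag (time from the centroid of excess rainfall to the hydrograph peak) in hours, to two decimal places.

t_L ≈ 3.90 h

Centroid of excess rainfall: t_c = Σ P_i·t̄_i / ΣP_i = 4.0980 h (block centres at 1, 3, 5, 7 h).
Hydrograph peak occurs at t = 8 h, so basin lag t_L = 8 − 4.0980 = 3.90 h.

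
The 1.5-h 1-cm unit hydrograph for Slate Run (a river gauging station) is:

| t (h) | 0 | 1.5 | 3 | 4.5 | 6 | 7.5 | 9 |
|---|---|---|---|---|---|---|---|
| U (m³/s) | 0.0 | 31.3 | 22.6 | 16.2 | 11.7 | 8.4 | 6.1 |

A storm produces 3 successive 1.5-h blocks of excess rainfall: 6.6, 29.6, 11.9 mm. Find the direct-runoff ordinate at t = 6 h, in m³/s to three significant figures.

Q ≈ 82.6 m³/s

By discrete convolution, Q_j = Σ (P_i / 10 mm) · U_{j−i}.
At t = 6 h (j=4): Q = (6.6/10)·11.7 + (29.6/10)·16.2 + (11.9/10)·22.6 = 82.6 m³/s.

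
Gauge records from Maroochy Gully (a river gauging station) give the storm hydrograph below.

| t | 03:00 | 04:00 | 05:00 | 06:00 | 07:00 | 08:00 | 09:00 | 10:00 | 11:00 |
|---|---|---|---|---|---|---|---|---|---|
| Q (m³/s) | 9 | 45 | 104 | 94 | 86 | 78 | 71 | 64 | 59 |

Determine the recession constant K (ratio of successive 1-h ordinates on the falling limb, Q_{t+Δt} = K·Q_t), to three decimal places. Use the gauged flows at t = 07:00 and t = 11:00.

Using the recession-limb readings at t = 07:00 and t = 11:00: Q falls from 86 to 59 m³/s over 4 intervals.
K = (Q₂/Q₁)^(1/4) = (59/86)^(1/4) = 0.910.

K ≈ 0.910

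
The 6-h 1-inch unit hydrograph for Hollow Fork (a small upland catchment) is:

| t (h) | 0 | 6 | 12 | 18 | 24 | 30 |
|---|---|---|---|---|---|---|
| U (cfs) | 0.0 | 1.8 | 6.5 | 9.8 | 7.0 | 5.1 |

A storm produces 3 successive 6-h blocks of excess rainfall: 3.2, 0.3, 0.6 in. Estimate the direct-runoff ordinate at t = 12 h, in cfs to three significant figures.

Q ≈ 21.3 cfs

By discrete convolution, Q_j = Σ (P_i / 1 in) · U_{j−i}.
At t = 12 h (j=2): Q = (3.2/1)·6.5 + (0.3/1)·1.8 + (0.6/1)·0.0 = 21.3 cfs.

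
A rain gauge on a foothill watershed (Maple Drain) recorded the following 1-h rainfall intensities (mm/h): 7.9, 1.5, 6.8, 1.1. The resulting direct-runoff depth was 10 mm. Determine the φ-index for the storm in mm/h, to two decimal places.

φ ≈ 2.35 mm/h

Only the 2 blocks with intensity above φ contribute runoff: 7.9, 6.8 mm/h.
Σ(I−φ)·Δt = d  ⇒  (7.9+6.8 − 2φ)·1 = 10
φ = (14.70 − 10/1) / 2 = 2.35 mm/h.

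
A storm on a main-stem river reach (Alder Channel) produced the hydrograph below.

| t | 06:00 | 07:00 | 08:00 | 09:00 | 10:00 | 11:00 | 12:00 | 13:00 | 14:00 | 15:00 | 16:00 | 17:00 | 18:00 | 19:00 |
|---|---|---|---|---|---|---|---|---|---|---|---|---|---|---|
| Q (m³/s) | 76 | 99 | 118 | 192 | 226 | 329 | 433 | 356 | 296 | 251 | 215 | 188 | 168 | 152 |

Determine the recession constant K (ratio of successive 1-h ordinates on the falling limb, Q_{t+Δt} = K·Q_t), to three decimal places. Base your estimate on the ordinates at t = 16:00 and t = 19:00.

K ≈ 0.891

Using the recession-limb readings at t = 16:00 and t = 19:00: Q falls from 215 to 152 m³/s over 3 intervals.
K = (Q₂/Q₁)^(1/3) = (152/215)^(1/3) = 0.891.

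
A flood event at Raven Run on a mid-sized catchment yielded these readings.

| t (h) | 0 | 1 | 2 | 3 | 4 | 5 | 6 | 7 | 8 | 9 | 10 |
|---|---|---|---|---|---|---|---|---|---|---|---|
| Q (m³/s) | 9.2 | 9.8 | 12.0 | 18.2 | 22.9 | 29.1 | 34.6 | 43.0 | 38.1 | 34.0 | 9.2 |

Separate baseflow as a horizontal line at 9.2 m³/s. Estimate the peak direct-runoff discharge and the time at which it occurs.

Q_p = 33.8 m³/s at t = 7 h

Subtracting baseflow gives direct-runoff ordinates: 0.0, 0.6, 2.8, 9.0, 13.7, 19.9, 25.4, 33.8, 28.9, 24.8, 0.0 m³/s.
The maximum is 33.8 m³/s, occurring at the reading for t = 7 h.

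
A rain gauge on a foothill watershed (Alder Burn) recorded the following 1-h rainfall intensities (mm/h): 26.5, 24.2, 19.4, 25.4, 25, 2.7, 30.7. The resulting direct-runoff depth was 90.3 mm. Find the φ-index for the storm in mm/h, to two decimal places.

Only the 6 blocks with intensity above φ contribute runoff: 26.5, 24.2, 19.4, 25.4, 25, 30.7 mm/h.
Σ(I−φ)·Δt = d  ⇒  (26.5+24.2+19.4+25.4+25+30.7 − 6φ)·1 = 90.3
φ = (151.2 − 90.3/1) / 6 = 10.15 mm/h.

φ ≈ 10.15 mm/h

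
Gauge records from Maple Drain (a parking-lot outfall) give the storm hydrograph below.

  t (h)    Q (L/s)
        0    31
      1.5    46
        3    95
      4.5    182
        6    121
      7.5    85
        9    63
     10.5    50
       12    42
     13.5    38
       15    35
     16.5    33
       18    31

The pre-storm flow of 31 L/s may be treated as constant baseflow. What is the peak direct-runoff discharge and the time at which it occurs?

Subtracting baseflow gives direct-runoff ordinates: 0.0, 15.0, 64.0, 151.0, 90.0, 54.0, 32.0, 19.0, 11.0, 7.0, 4.0, 2.0, 0.0 L/s.
The maximum is 151.0 L/s, occurring at the reading for t = 4.5 h.

Q_p = 151.0 L/s at t = 4.5 h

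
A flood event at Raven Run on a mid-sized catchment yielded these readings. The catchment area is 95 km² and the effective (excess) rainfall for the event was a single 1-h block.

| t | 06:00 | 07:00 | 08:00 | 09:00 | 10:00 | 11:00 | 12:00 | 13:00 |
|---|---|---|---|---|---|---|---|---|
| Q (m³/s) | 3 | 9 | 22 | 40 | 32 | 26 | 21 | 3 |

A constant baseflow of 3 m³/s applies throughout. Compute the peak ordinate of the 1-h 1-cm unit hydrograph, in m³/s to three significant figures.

U_p ≈ 74.0 m³/s

Direct runoff: 0.0, 6.0, 19.0, 37.0, 29.0, 23.0, 18.0, 0.0 m³/s; ΣQ_DR = 132.0 m³/s, peak = 37.0 m³/s.
Runoff depth d = ΣQ_DR·Δt / A = 132.0 × 3600 / (95 km²) = 5.002 mm.
The 1-cm UH is the DRH scaled by (10 mm)/d, so U_p = 37.0 × 10/5.002 = 74.0 m³/s.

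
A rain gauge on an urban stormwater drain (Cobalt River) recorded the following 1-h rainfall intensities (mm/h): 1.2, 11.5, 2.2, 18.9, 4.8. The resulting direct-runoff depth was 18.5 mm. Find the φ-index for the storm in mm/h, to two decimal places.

φ ≈ 5.95 mm/h

Only the 2 blocks with intensity above φ contribute runoff: 11.5, 18.9 mm/h.
Σ(I−φ)·Δt = d  ⇒  (11.5+18.9 − 2φ)·1 = 18.5
φ = (30.40 − 18.5/1) / 2 = 5.95 mm/h.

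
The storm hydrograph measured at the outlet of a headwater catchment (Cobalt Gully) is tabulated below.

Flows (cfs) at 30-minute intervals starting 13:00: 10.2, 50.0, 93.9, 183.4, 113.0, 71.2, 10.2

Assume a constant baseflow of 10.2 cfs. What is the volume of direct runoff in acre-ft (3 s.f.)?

Direct-runoff ordinates (Q − Q_b): 0.0, 39.8, 83.7, 173.2, 102.8, 61.0, 0.0 cfs.
ΣQ_DR = 460.5 cfs.
With Δt = 0.5 h = 1800 s, V = ΣQ_DR · Δt = 460.5 × 1800 = 8.29 × 10^5 ft³ = 19.0 acre-ft.

V ≈ 19.0 acre-ft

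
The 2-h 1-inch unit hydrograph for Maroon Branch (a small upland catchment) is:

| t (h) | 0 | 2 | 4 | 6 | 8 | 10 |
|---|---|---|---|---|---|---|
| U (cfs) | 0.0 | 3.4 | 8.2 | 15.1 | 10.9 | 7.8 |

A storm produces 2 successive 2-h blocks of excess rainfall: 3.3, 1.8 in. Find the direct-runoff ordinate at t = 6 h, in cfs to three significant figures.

Q ≈ 64.6 cfs

By discrete convolution, Q_j = Σ (P_i / 1 in) · U_{j−i}.
At t = 6 h (j=3): Q = (3.3/1)·15.1 + (1.8/1)·8.2 = 64.6 cfs.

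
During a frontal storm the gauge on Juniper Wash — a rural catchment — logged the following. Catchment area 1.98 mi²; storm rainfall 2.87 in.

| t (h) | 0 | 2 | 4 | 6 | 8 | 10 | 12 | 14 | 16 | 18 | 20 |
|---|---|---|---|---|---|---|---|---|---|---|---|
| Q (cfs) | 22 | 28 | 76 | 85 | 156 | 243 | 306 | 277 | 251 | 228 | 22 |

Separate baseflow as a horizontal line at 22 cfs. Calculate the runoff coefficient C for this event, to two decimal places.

ΣQ_DR = 1452 cfs; V = ΣQ_DR·Δt = 1.045 × 10^7 ft³.
Runoff depth d = V / A = 2.273 in.
C = d / P = 2.273 / 2.87 = 0.79.

C ≈ 0.79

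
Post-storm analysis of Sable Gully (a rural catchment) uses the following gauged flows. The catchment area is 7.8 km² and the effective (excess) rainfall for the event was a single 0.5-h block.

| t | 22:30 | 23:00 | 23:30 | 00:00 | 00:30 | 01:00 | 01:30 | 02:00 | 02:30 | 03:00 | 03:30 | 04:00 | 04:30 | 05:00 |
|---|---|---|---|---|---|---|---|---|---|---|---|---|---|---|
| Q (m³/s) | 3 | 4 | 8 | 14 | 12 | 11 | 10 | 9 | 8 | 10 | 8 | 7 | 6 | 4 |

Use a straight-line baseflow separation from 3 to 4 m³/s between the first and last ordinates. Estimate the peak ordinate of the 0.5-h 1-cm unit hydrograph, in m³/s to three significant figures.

U_p ≈ 7.18 m³/s

Direct runoff: 0.00, 0.92, 4.85, 10.77, 8.69, 7.62, 6.54, 5.46, 4.38, 6.31, 4.23, 3.15, 2.08, 0.00 m³/s; ΣQ_DR = 65.00 m³/s, peak = 10.77 m³/s.
Runoff depth d = ΣQ_DR·Δt / A = 65.00 × 1800 / (7.8 km²) = 15.00 mm.
The 1-cm UH is the DRH scaled by (10 mm)/d, so U_p = 10.77 × 10/15.00 = 7.18 m³/s.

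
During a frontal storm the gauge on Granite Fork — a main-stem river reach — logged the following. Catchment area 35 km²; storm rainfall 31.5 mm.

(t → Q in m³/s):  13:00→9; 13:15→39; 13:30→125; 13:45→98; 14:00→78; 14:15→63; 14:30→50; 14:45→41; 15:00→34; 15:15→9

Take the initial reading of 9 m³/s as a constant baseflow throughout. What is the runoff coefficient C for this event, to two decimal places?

C ≈ 0.37

ΣQ_DR = 456.0 m³/s; V = ΣQ_DR·Δt = 4.104 × 10^5 m³.
Runoff depth d = V / A = 11.73 mm.
C = d / P = 11.73 / 31.5 = 0.37.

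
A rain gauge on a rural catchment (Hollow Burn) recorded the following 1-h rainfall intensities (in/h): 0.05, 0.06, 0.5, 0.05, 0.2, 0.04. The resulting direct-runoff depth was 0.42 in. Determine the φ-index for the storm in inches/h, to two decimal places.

φ ≈ 0.14 in/h

Only the 2 blocks with intensity above φ contribute runoff: 0.5, 0.2 in/h.
Σ(I−φ)·Δt = d  ⇒  (0.5+0.2 − 2φ)·1 = 0.42
φ = (0.7000 − 0.42/1) / 2 = 0.14 in/h.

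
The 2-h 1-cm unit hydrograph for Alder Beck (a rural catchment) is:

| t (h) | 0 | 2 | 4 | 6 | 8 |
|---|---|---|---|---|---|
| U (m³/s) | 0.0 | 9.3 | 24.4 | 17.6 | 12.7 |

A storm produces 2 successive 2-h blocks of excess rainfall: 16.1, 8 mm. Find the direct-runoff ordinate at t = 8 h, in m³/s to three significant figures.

Q ≈ 34.5 m³/s

By discrete convolution, Q_j = Σ (P_i / 10 mm) · U_{j−i}.
At t = 8 h (j=4): Q = (16.1/10)·12.7 + (8/10)·17.6 = 34.5 m³/s.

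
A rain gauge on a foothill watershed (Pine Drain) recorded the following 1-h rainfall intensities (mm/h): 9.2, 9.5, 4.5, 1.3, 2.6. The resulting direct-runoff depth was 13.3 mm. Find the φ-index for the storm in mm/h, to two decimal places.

φ ≈ 3.30 mm/h

Only the 3 blocks with intensity above φ contribute runoff: 9.2, 9.5, 4.5 mm/h.
Σ(I−φ)·Δt = d  ⇒  (9.2+9.5+4.5 − 3φ)·1 = 13.3
φ = (23.20 − 13.3/1) / 3 = 3.30 mm/h.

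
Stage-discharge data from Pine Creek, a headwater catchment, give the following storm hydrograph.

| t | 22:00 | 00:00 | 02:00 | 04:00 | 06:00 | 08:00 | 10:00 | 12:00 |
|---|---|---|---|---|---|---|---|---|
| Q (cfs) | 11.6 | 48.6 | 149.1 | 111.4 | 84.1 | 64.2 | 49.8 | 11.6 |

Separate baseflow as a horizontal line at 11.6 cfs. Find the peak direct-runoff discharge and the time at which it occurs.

Q_p = 137.5 cfs at t = 02:00

Subtracting baseflow gives direct-runoff ordinates: 0.0, 37.0, 137.5, 99.8, 72.5, 52.6, 38.2, 0.0 cfs.
The maximum is 137.5 cfs, occurring at the reading for t = 02:00.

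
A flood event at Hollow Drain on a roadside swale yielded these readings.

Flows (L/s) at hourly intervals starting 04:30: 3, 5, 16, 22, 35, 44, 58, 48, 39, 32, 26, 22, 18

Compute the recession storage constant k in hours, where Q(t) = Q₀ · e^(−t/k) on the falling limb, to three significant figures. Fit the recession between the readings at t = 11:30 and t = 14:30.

k ≈ 4.89 h

On the falling limb, Q drops from 48 to 26 L/s between t = 11:30 and t = 14:30 (Δt = 3 h).
k = −Δt / ln(Q₂/Q₁) = −3 / ln(26/48) = 4.89 h.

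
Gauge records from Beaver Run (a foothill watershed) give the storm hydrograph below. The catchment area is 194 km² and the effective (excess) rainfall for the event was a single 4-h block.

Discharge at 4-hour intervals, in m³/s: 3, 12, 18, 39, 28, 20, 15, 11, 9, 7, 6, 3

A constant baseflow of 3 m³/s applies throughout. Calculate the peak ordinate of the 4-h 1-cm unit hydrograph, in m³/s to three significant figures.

Direct runoff: 0.0, 9.0, 15.0, 36.0, 25.0, 17.0, 12.0, 8.0, 6.0, 4.0, 3.0, 0.0 m³/s; ΣQ_DR = 135.0 m³/s, peak = 36.0 m³/s.
Runoff depth d = ΣQ_DR·Δt / A = 135.0 × 14400 / (194 km²) = 10.02 mm.
The 1-cm UH is the DRH scaled by (10 mm)/d, so U_p = 36.0 × 10/10.02 = 35.9 m³/s.

U_p ≈ 35.9 m³/s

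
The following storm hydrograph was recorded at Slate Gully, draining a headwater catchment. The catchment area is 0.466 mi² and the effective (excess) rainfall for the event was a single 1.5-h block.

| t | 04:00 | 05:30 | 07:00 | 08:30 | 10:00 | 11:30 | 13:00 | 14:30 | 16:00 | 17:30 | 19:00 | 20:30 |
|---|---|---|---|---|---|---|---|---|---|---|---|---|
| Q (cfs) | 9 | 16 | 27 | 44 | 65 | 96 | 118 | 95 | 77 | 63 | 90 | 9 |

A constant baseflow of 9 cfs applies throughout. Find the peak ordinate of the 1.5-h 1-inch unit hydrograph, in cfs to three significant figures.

Direct runoff: 0.0, 7.0, 18.0, 35.0, 56.0, 87.0, 109.0, 86.0, 68.0, 54.0, 81.0, 0.0 cfs; ΣQ_DR = 601.0 cfs, peak = 109.0 cfs.
Runoff depth d = ΣQ_DR·Δt / A = 601.0 × 5400 / (0.466 mi²) = 2.998 in.
The 1-inch UH is the DRH scaled by (1 in)/d, so U_p = 109.0 × 1/2.998 = 36.4 cfs.

U_p ≈ 36.4 cfs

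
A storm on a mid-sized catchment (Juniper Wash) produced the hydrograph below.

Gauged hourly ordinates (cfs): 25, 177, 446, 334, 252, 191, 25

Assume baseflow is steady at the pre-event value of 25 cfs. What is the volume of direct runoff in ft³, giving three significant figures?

V ≈ 4.59 × 10^6 ft³

Direct-runoff ordinates (Q − Q_b): 0.0, 152.0, 421.0, 309.0, 227.0, 166.0, 0.0 cfs.
ΣQ_DR = 1275 cfs.
With Δt = 1 h = 3600 s, V = ΣQ_DR · Δt = 1275 × 3600 = 4.59 × 10^6 ft³.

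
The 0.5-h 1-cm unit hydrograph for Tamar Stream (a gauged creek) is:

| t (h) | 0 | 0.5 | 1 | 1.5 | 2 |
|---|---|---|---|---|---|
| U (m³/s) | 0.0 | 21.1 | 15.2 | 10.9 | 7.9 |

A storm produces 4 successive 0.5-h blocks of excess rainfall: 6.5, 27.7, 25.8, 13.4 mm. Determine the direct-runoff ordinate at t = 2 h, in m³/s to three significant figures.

By discrete convolution, Q_j = Σ (P_i / 10 mm) · U_{j−i}.
At t = 2 h (j=4): Q = (6.5/10)·7.9 + (27.7/10)·10.9 + (25.8/10)·15.2 + (13.4/10)·21.1 = 103 m³/s.

Q ≈ 103 m³/s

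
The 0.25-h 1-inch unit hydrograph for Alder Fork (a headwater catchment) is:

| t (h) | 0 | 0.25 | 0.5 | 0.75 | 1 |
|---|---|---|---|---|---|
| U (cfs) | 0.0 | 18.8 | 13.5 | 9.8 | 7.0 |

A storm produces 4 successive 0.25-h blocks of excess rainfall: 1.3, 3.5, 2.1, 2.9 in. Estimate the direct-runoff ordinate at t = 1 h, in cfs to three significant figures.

Q ≈ 126 cfs

By discrete convolution, Q_j = Σ (P_i / 1 in) · U_{j−i}.
At t = 1 h (j=4): Q = (1.3/1)·7.0 + (3.5/1)·9.8 + (2.1/1)·13.5 + (2.9/1)·18.8 = 126 cfs.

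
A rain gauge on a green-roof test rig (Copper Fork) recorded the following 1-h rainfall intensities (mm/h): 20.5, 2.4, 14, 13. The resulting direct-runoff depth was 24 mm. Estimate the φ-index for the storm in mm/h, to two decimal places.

φ ≈ 7.83 mm/h

Only the 3 blocks with intensity above φ contribute runoff: 20.5, 14, 13 mm/h.
Σ(I−φ)·Δt = d  ⇒  (20.5+14+13 − 3φ)·1 = 24
φ = (47.50 − 24/1) / 3 = 7.83 mm/h.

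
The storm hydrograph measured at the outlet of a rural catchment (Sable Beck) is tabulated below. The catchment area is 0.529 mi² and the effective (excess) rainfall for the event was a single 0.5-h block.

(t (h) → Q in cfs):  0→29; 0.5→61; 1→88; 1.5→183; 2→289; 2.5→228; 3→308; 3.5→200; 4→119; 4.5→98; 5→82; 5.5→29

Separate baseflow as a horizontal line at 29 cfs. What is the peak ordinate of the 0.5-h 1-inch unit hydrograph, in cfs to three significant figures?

Direct runoff: 0.0, 32.0, 59.0, 154.0, 260.0, 199.0, 279.0, 171.0, 90.0, 69.0, 53.0, 0.0 cfs; ΣQ_DR = 1366 cfs, peak = 279.0 cfs.
Runoff depth d = ΣQ_DR·Δt / A = 1366 × 1800 / (0.529 mi²) = 2.001 in.
The 1-inch UH is the DRH scaled by (1 in)/d, so U_p = 279.0 × 1/2.001 = 139 cfs.

U_p ≈ 139 cfs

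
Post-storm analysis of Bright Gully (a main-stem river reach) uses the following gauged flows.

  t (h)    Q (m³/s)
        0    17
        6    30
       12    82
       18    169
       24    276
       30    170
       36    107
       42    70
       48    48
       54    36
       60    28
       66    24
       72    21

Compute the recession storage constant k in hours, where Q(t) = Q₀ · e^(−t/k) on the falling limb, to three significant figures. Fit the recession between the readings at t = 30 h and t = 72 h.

k ≈ 20.1 h

On the falling limb, Q drops from 170 to 21 m³/s between t = 30 h and t = 72 h (Δt = 42 h).
k = −Δt / ln(Q₂/Q₁) = −42 / ln(21/170) = 20.1 h.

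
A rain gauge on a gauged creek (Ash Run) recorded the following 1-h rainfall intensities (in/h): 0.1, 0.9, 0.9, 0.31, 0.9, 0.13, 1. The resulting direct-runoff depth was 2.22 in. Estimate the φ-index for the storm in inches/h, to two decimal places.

Only the 4 blocks with intensity above φ contribute runoff: 0.9, 0.9, 0.9, 1 in/h.
Σ(I−φ)·Δt = d  ⇒  (0.9+0.9+0.9+1 − 4φ)·1 = 2.22
φ = (3.700 − 2.22/1) / 4 = 0.37 in/h.

φ ≈ 0.37 in/h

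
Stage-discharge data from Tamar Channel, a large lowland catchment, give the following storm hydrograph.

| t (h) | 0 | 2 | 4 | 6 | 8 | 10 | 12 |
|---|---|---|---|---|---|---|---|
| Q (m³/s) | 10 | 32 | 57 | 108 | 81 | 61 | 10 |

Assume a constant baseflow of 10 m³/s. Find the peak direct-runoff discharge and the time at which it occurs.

Subtracting baseflow gives direct-runoff ordinates: 0.0, 22.0, 47.0, 98.0, 71.0, 51.0, 0.0 m³/s.
The maximum is 98.0 m³/s, occurring at the reading for t = 6 h.

Q_p = 98.0 m³/s at t = 6 h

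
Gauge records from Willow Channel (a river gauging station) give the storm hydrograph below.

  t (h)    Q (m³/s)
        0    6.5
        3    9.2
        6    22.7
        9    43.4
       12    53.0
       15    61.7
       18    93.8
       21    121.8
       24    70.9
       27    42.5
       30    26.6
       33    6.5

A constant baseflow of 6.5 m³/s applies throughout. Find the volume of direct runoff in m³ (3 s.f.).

V ≈ 5.19 × 10^6 m³

Direct-runoff ordinates (Q − Q_b): 0.0, 2.7, 16.2, 36.9, 46.5, 55.2, 87.3, 115.3, 64.4, 36.0, 20.1, 0.0 m³/s.
ΣQ_DR = 480.6 m³/s.
With Δt = 3 h = 10800 s, V = ΣQ_DR · Δt = 480.6 × 10800 = 5.19 × 10^6 m³.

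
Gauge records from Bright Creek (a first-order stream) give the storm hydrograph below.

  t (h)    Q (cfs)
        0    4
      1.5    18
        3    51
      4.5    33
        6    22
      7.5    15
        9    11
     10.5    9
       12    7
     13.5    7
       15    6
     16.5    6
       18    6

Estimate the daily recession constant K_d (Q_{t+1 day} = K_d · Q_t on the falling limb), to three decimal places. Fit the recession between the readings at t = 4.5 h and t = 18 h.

K_d ≈ 0.048

Between t = 4.5 h and t = 18 h the flow falls from 33 to 6 cfs over 9×1.5 h = 13.5 h.
Per-interval ratio K = (6/33)^(1/9) = 0.8274; K_d = K^(24/1.5) = 0.048.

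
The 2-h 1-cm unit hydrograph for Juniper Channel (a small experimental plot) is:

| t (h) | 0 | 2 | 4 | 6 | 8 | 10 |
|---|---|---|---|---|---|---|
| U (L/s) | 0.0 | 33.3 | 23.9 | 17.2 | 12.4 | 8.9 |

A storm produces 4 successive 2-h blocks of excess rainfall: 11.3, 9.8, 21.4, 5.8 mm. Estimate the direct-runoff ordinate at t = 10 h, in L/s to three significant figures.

By discrete convolution, Q_j = Σ (P_i / 10 mm) · U_{j−i}.
At t = 10 h (j=5): Q = (11.3/10)·8.9 + (9.8/10)·12.4 + (21.4/10)·17.2 + (5.8/10)·23.9 = 72.9 L/s.

Q ≈ 72.9 L/s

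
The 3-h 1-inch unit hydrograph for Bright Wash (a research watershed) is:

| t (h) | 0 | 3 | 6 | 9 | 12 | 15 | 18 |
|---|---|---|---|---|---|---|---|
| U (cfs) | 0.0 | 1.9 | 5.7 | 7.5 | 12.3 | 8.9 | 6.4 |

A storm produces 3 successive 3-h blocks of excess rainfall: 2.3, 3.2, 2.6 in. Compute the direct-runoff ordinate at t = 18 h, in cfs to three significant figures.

By discrete convolution, Q_j = Σ (P_i / 1 in) · U_{j−i}.
At t = 18 h (j=6): Q = (2.3/1)·6.4 + (3.2/1)·8.9 + (2.6/1)·12.3 = 75.2 cfs.

Q ≈ 75.2 cfs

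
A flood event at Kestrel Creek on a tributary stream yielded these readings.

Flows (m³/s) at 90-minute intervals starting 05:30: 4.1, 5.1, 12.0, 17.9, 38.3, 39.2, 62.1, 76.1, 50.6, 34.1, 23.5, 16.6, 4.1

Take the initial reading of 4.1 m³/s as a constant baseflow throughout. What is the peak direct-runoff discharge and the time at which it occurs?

Q_p = 72.0 m³/s at t = 16:00

Subtracting baseflow gives direct-runoff ordinates: 0.0, 1.0, 7.9, 13.8, 34.2, 35.1, 58.0, 72.0, 46.5, 30.0, 19.4, 12.5, 0.0 m³/s.
The maximum is 72.0 m³/s, occurring at the reading for t = 16:00.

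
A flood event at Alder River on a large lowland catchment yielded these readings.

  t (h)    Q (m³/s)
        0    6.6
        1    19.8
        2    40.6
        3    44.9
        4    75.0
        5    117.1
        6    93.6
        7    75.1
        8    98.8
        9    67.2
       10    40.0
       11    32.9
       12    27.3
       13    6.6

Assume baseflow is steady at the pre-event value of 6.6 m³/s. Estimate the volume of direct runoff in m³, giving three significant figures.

Direct-runoff ordinates (Q − Q_b): 0.0, 13.2, 34.0, 38.3, 68.4, 110.5, 87.0, 68.5, 92.2, 60.6, 33.4, 26.3, 20.7, 0.0 m³/s.
ΣQ_DR = 653.1 m³/s.
With Δt = 1 h = 3600 s, V = ΣQ_DR · Δt = 653.1 × 3600 = 2.35 × 10^6 m³.

V ≈ 2.35 × 10^6 m³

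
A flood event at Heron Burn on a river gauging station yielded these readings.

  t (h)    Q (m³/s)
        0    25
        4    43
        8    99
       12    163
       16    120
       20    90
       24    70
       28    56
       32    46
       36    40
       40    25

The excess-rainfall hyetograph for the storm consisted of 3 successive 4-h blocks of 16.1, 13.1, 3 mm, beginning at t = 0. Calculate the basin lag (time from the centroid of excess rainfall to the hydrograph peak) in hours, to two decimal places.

t_L ≈ 7.63 h

Centroid of excess rainfall: t_c = Σ P_i·t̄_i / ΣP_i = 4.3727 h (block centres at 2, 6, 10 h).
Hydrograph peak occurs at t = 12 h, so basin lag t_L = 12 − 4.3727 = 7.63 h.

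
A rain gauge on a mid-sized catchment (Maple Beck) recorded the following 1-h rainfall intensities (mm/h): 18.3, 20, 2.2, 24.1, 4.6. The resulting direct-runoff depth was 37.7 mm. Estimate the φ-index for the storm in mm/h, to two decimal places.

φ ≈ 8.23 mm/h

Only the 3 blocks with intensity above φ contribute runoff: 18.3, 20, 24.1 mm/h.
Σ(I−φ)·Δt = d  ⇒  (18.3+20+24.1 − 3φ)·1 = 37.7
φ = (62.40 − 37.7/1) / 3 = 8.23 mm/h.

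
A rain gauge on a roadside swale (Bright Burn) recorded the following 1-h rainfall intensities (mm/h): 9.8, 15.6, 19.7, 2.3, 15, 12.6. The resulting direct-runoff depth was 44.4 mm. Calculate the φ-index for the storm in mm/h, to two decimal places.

Only the 5 blocks with intensity above φ contribute runoff: 9.8, 15.6, 19.7, 15, 12.6 mm/h.
Σ(I−φ)·Δt = d  ⇒  (9.8+15.6+19.7+15+12.6 − 5φ)·1 = 44.4
φ = (72.70 − 44.4/1) / 5 = 5.66 mm/h.

φ ≈ 5.66 mm/h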